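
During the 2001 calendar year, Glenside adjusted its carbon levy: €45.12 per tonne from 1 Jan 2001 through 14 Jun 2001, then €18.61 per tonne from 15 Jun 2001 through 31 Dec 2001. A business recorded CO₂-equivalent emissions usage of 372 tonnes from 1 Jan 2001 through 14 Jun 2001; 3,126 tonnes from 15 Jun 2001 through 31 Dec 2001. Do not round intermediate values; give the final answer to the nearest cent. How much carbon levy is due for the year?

1 Jan – 14 Jun 2001: 372 tonnes at €45.12/tonne → €16784.64
15 Jun – 31 Dec 2001: 3,126 tonnes at €18.61/tonne → €58174.86

€74959.50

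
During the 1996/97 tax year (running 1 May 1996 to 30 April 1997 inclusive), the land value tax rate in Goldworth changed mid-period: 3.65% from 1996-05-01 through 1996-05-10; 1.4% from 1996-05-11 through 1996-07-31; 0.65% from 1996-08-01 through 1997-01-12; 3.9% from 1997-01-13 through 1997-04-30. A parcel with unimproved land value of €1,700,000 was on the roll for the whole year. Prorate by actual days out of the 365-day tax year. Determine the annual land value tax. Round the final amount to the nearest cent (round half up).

€31,659.59

1996-05-01 to 1996-05-10: 10 days at 3.65% → €1,700,000 × 3.65% × 10/365 = €1,700.0000
1996-05-11 to 1996-07-31: 82 days at 1.4% → €1,700,000 × 1.4% × 82/365 = €5,346.8493
1996-08-01 to 1997-01-12: 165 days at 0.65% → €1,700,000 × 0.65% × 165/365 = €4,995.2055
1997-01-13 to 1997-04-30: 108 days at 3.9% → €1,700,000 × 3.9% × 108/365 = €19,617.5342
Total = €31,659.5890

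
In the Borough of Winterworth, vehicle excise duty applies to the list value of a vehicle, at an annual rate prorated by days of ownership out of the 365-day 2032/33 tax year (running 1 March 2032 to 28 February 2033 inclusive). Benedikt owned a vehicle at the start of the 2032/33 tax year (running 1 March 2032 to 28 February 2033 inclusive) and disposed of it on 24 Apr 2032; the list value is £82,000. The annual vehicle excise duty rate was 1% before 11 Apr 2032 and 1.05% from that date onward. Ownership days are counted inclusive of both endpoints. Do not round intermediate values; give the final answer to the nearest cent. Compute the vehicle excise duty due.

1 Mar – 10 Apr 2032: 41 days at 1% → £82,000 × 1% × 41/365 = £92.1096
11 Apr – 24 Apr 2032: 14 days at 1.05% → £82,000 × 1.05% × 14/365 = £33.0247
Total = £125.1342

£125.13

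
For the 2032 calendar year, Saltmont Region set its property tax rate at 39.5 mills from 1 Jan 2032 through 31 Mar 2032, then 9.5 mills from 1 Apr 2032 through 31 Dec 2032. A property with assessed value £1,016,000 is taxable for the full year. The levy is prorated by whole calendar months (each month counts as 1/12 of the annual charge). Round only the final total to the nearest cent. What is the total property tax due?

£17,272.00

1 Jan – 31 Mar 2032: 3 months at 39.5 mills → £1,016,000 × 3.95% × 3/12 = £10,033.0000
1 Apr – 31 Dec 2032: 9 months at 9.5 mills → £1,016,000 × 0.95% × 9/12 = £7,239.0000
Total = £17,272.0000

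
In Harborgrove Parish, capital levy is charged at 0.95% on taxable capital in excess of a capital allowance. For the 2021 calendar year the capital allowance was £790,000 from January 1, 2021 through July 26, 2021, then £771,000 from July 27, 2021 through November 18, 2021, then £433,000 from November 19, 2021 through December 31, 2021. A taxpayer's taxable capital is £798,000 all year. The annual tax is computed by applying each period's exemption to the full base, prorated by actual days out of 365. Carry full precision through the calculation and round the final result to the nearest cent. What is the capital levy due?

£532.42

January 1 – July 26, 2021: 207 days, exemption £790,000 → (£798,000 − £790,000) × 0.95% × 207/365 = £43.1014
July 27 – November 18, 2021: 115 days, exemption £771,000 → (£798,000 − £771,000) × 0.95% × 115/365 = £80.8151
November 19 – December 31, 2021: 43 days, exemption £433,000 → (£798,000 − £433,000) × 0.95% × 43/365 = £408.5000
Total = £532.4164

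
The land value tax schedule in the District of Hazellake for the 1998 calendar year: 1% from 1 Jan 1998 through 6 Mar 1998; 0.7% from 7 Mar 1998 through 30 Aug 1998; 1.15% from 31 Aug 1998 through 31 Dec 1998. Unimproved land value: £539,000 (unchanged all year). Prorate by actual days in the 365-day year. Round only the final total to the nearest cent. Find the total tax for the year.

1 Jan – 6 Mar 1998: 65 days at 1% → £539,000 × 1% × 65/365 = £959.8630
7 Mar – 30 Aug 1998: 177 days at 0.7% → £539,000 × 0.7% × 177/365 = £1,829.6466
31 Aug – 31 Dec 1998: 123 days at 1.15% → £539,000 × 1.15% × 123/365 = £2,088.8096
Total = £4,878.3192

£4,878.32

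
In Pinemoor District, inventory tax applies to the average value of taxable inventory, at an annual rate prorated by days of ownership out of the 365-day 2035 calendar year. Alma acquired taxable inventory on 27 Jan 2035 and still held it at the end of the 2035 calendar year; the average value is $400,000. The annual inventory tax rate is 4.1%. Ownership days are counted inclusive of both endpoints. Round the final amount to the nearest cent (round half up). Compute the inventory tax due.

$15,231.78

Days held (27 Jan – 31 Dec 2035): 339 out of 365
Tax = $400,000 × 4.1% × 339/365 = $15,231.7808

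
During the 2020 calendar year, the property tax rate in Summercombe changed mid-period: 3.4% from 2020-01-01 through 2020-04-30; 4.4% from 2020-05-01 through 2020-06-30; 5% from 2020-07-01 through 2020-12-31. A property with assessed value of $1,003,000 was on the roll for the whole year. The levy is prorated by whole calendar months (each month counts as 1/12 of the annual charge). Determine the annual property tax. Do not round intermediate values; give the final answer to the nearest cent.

$43,797.67

2020-01-01 to 2020-04-30: 4 months at 3.4% → $1,003,000 × 3.4% × 4/12 = $11,367.3333
2020-05-01 to 2020-06-30: 2 months at 4.4% → $1,003,000 × 4.4% × 2/12 = $7,355.3333
2020-07-01 to 2020-12-31: 6 months at 5% → $1,003,000 × 5% × 6/12 = $25,075.0000
Total = $43,797.6667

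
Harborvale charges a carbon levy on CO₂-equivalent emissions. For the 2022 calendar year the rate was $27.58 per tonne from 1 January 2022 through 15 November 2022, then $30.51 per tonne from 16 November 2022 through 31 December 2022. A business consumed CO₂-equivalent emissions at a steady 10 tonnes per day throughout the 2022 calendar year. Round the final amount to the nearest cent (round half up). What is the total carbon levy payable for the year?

$102,014.80

1 January – 15 November 2022: 319 days × 10 tonnes/day = 3,190 tonnes at $27.58/tonne → $87,980.20
16 November – 31 December 2022: 46 days × 10 tonnes/day = 460 tonnes at $30.51/tonne → $14,034.60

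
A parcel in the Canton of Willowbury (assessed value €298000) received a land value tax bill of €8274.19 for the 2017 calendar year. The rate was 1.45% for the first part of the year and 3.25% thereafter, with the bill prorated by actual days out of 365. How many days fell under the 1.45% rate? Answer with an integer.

Let d = days at the first rate; then 365 − d days at the second rate.
€298000 × [1.45%·d + 3.25%·(365−d)] / 365 = €8274.19
Solving gives d = 96, so the new rate took effect on 7 April 2017.

96 days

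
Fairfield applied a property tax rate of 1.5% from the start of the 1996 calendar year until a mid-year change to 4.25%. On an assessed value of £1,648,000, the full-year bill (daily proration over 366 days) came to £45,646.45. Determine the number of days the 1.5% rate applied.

Let d = days at the first rate; then 366 − d days at the second rate.
£1,648,000 × [1.5%·d + 4.25%·(366−d)] / 366 = £45,646.45
Solving gives d = 197, so the new rate took effect on 16 July 1996.

197 days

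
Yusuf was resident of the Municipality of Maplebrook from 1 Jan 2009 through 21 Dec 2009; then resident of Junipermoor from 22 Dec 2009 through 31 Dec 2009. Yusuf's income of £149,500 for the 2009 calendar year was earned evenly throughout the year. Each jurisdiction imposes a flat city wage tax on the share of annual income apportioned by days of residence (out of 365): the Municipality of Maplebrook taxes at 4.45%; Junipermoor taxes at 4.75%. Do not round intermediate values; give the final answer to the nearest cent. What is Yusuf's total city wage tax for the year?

£6,665.04

The Municipality of Maplebrook, 1 Jan – 21 Dec 2009: 355 days → £149,500 × 4.45% × 355/365 = £6,470.4829
Junipermoor, 22 Dec – 31 Dec 2009: 10 days → £149,500 × 4.75% × 10/365 = £194.5548
Total = £6,665.0377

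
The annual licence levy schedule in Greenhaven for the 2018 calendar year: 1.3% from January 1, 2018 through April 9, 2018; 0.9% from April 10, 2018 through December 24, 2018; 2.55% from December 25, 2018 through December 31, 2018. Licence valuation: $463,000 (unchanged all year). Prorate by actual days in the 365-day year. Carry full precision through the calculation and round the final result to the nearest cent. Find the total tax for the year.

January 1 – April 9, 2018: 99 days at 1.3% → $463,000 × 1.3% × 99/365 = $1,632.5507
April 10 – December 24, 2018: 259 days at 0.9% → $463,000 × 0.9% × 259/365 = $2,956.8575
December 25 – December 31, 2018: 7 days at 2.55% → $463,000 × 2.55% × 7/365 = $226.4260
Total = $4,815.8342

$4,815.83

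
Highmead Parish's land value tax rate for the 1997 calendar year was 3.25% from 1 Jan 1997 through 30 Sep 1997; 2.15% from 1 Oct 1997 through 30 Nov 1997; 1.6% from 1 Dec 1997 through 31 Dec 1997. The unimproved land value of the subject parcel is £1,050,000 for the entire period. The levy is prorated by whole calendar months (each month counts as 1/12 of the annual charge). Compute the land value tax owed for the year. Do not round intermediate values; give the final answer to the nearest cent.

£30,756.25

1 Jan – 30 Sep 1997: 9 months at 3.25% → £1,050,000 × 3.25% × 9/12 = £25,593.7500
1 Oct – 30 Nov 1997: 2 months at 2.15% → £1,050,000 × 2.15% × 2/12 = £3,762.5000
1 Dec – 31 Dec 1997: 1 month at 1.6% → £1,050,000 × 1.6% × 1/12 = £1,400.0000
Total = £30,756.2500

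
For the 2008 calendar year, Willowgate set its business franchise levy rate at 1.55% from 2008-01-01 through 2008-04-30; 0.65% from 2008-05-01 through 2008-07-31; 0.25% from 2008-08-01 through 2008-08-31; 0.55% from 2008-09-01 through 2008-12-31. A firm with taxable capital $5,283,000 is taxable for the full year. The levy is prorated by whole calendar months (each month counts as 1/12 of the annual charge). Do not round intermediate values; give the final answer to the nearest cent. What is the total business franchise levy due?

$46,666.50

2008-01-01 to 2008-04-30: 4 months at 1.55% → $5,283,000 × 1.55% × 4/12 = $27,295.5000
2008-05-01 to 2008-07-31: 3 months at 0.65% → $5,283,000 × 0.65% × 3/12 = $8,584.8750
2008-08-01 to 2008-08-31: 1 month at 0.25% → $5,283,000 × 0.25% × 1/12 = $1,100.6250
2008-09-01 to 2008-12-31: 4 months at 0.55% → $5,283,000 × 0.55% × 4/12 = $9,685.5000
Total = $46,666.5000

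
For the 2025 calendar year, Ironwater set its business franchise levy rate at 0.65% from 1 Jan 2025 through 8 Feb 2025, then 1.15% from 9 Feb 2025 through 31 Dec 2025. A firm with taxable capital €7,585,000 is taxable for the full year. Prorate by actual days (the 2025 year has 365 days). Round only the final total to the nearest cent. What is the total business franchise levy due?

€83,175.24

1 Jan – 8 Feb 2025: 39 days at 0.65% → €7,585,000 × 0.65% × 39/365 = €5,267.9384
9 Feb – 31 Dec 2025: 326 days at 1.15% → €7,585,000 × 1.15% × 326/365 = €77,907.3014
Total = €83,175.2397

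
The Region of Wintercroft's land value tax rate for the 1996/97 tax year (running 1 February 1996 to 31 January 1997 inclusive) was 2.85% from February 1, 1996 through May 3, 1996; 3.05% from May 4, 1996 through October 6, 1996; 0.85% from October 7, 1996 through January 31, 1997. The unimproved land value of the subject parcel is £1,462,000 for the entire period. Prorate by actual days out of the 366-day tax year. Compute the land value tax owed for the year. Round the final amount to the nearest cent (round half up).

£33,566.08

February 1 – May 3, 1996: 93 days at 2.85% → £1,462,000 × 2.85% × 93/366 = £10,587.5164
May 4 – October 6, 1996: 156 days at 3.05% → £1,462,000 × 3.05% × 156/366 = £19,006.0000
October 7, 1996 – January 31, 1997: 117 days at 0.85% → £1,462,000 × 0.85% × 117/366 = £3,972.5656
Total = £33,566.0820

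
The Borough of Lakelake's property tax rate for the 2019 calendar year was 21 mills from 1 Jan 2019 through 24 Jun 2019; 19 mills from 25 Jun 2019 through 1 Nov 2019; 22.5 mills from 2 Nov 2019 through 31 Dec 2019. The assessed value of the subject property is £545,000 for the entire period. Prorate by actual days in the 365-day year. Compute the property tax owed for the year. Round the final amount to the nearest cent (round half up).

£11,191.16

1 Jan – 24 Jun 2019: 175 days at 21 mills → £545,000 × 2.1% × 175/365 = £5,487.3288
25 Jun – 1 Nov 2019: 130 days at 19 mills → £545,000 × 1.9% × 130/365 = £3,688.0822
2 Nov – 31 Dec 2019: 60 days at 22.5 mills → £545,000 × 2.25% × 60/365 = £2,015.7534
Total = £11,191.1644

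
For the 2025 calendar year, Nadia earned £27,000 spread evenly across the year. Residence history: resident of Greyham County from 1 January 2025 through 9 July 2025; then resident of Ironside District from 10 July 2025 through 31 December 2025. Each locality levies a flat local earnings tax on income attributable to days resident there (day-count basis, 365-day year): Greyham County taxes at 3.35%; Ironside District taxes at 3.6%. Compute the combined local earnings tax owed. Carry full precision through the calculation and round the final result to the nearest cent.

£936.86

Greyham County, 1 January – 9 July 2025: 190 days → £27,000 × 3.35% × 190/365 = £470.8356
Ironside District, 10 July – 31 December 2025: 175 days → £27,000 × 3.6% × 175/365 = £466.0274
Total = £936.8630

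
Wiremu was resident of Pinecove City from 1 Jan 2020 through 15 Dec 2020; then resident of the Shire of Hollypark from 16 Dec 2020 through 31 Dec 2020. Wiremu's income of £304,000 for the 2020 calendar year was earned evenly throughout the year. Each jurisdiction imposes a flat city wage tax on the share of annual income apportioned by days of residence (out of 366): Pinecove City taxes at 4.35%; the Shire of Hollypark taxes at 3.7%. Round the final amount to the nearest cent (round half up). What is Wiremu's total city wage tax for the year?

Pinecove City, 1 Jan – 15 Dec 2020: 350 days → £304,000 × 4.35% × 350/366 = £12,645.9016
The Shire of Hollypark, 16 Dec – 31 Dec 2020: 16 days → £304,000 × 3.7% × 16/366 = £491.7158
Total = £13,137.6175

£13,137.62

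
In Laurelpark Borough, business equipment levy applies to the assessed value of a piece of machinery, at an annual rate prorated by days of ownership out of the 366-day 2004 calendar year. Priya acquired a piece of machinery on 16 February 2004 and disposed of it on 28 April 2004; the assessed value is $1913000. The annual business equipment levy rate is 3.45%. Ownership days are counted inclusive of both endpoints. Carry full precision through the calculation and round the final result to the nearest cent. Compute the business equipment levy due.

Days held (16 February – 28 April 2004): 73 out of 366
Tax = $1913000 × 3.45% × 73/366 = $13163.6352

$13163.64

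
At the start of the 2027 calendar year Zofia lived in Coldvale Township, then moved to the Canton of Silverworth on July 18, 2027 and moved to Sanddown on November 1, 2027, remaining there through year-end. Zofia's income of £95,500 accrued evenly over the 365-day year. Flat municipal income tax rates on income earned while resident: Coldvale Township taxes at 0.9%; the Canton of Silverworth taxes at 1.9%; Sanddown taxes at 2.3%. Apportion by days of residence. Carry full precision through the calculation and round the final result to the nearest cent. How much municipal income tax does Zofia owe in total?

£1,360.29

Coldvale Township, January 1 – July 17, 2027: 198 days → £95,500 × 0.9% × 198/365 = £466.2493
The Canton of Silverworth, July 18 – October 31, 2027: 106 days → £95,500 × 1.9% × 106/365 = £526.9507
Sanddown, November 1 – December 31, 2027: 61 days → £95,500 × 2.3% × 61/365 = £367.0863
Total = £1,360.2863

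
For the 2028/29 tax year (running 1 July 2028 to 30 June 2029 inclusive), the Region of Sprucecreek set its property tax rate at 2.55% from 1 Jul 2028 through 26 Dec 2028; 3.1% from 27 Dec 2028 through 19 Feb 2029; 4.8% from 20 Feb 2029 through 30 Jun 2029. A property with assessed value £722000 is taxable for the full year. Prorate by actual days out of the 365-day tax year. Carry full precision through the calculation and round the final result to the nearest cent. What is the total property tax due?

£24839.77

1 Jul – 26 Dec 2028: 179 days at 2.55% → £722000 × 2.55% × 179/365 = £9028.9562
27 Dec 2028 – 19 Feb 2029: 55 days at 3.1% → £722000 × 3.1% × 55/365 = £3372.6301
20 Feb – 30 Jun 2029: 131 days at 4.8% → £722000 × 4.8% × 131/365 = £12438.1808
Total = £24839.7671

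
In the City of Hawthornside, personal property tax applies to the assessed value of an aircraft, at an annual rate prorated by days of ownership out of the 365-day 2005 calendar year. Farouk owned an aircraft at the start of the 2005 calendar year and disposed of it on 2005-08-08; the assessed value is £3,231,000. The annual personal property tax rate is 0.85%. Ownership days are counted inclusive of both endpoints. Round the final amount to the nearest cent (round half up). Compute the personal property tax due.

Days held (2005-01-01 to 2005-08-08): 220 out of 365
Tax = £3,231,000 × 0.85% × 220/365 = £16,553.3425

£16,553.34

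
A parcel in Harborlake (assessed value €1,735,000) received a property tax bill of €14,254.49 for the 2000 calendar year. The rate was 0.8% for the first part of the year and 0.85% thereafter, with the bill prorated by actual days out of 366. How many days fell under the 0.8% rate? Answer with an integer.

208 days

Let d = days at the first rate; then 366 − d days at the second rate.
€1,735,000 × [0.8%·d + 0.85%·(366−d)] / 366 = €14,254.49
Solving gives d = 208, so the new rate took effect on 27 Jul 2000.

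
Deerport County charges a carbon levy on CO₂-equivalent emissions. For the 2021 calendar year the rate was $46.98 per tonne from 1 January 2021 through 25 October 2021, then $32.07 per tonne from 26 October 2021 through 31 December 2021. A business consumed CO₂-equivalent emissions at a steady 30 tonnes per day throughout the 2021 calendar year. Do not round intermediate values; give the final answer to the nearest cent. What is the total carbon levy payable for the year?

$484461.90

1 January – 25 October 2021: 298 days × 30 tonnes/day = 8,940 tonnes at $46.98/tonne → $420001.20
26 October – 31 December 2021: 67 days × 30 tonnes/day = 2,010 tonnes at $32.07/tonne → $64460.70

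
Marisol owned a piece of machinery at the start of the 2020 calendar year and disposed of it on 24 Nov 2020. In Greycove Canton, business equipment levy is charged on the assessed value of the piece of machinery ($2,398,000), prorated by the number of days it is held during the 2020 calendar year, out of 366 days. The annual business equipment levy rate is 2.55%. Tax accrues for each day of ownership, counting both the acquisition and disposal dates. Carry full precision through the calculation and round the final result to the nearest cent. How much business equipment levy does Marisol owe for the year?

Days held (1 Jan – 24 Nov 2020): 329 out of 366
Tax = $2,398,000 × 2.55% × 329/366 = $54,967.2705

$54,967.27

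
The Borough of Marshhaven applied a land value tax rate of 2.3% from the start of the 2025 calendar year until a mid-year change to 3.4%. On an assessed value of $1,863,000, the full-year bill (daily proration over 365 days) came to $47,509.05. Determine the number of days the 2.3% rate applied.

Let d = days at the first rate; then 365 − d days at the second rate.
$1,863,000 × [2.3%·d + 3.4%·(365−d)] / 365 = $47,509.05
Solving gives d = 282, so the new rate took effect on 10 Oct 2025.

282 days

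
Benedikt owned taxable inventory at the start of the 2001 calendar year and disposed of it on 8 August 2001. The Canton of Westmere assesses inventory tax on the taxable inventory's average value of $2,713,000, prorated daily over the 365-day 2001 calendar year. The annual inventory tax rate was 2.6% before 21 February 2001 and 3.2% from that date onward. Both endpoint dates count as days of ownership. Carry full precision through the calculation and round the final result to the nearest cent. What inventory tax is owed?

1 January – 20 February 2001: 51 days at 2.6% → $2,713,000 × 2.6% × 51/365 = $9,855.9945
21 February – 8 August 2001: 169 days at 3.2% → $2,713,000 × 3.2% × 169/365 = $40,196.9973
Total = $50,052.9918

$50,052.99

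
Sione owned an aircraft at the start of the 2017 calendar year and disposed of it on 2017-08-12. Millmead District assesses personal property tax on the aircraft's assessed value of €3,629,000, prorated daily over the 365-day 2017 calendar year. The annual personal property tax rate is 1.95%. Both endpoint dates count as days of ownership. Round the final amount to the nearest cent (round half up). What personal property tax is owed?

Days held (2017-01-01 to 2017-08-12): 224 out of 365
Tax = €3,629,000 × 1.95% × 224/365 = €43,428.6904

€43,428.69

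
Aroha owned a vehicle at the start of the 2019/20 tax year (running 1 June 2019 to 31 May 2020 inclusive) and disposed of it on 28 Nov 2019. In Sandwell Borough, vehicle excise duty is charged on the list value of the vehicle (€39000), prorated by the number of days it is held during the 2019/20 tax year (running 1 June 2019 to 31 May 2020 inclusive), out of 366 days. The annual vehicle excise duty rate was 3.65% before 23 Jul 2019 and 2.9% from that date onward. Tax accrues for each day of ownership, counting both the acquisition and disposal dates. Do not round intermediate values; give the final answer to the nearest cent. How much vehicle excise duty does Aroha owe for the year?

1 Jun – 22 Jul 2019: 52 days at 3.65% → €39000 × 3.65% × 52/366 = €202.2459
23 Jul – 28 Nov 2019: 129 days at 2.9% → €39000 × 2.9% × 129/366 = €398.6311
Total = €600.8770

€600.88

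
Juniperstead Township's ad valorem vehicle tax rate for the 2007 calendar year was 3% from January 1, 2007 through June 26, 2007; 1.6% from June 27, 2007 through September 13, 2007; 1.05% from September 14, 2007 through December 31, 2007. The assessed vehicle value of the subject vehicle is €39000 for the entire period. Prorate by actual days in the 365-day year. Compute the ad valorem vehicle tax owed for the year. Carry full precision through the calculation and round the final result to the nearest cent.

January 1 – June 26, 2007: 177 days at 3% → €39000 × 3% × 177/365 = €567.3699
June 27 – September 13, 2007: 79 days at 1.6% → €39000 × 1.6% × 79/365 = €135.0575
September 14 – December 31, 2007: 109 days at 1.05% → €39000 × 1.05% × 109/365 = €122.2890
Total = €824.7164

€824.72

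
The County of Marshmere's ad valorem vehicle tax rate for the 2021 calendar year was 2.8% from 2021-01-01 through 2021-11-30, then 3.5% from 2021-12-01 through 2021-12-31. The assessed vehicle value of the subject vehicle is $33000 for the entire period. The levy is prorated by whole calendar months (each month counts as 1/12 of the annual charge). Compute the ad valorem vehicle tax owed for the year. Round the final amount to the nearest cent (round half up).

$943.25

2021-01-01 to 2021-11-30: 11 months at 2.8% → $33000 × 2.8% × 11/12 = $847.0000
2021-12-01 to 2021-12-31: 1 month at 3.5% → $33000 × 3.5% × 1/12 = $96.2500
Total = $943.2500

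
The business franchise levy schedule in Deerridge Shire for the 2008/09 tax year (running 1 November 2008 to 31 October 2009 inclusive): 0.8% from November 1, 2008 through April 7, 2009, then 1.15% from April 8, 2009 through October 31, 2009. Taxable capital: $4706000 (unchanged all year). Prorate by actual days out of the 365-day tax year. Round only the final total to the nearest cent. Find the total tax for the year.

$46989.09

November 1, 2008 – April 7, 2009: 158 days at 0.8% → $4706000 × 0.8% × 158/365 = $16296.9425
April 8 – October 31, 2009: 207 days at 1.15% → $4706000 × 1.15% × 207/365 = $30692.1452
Total = $46989.0877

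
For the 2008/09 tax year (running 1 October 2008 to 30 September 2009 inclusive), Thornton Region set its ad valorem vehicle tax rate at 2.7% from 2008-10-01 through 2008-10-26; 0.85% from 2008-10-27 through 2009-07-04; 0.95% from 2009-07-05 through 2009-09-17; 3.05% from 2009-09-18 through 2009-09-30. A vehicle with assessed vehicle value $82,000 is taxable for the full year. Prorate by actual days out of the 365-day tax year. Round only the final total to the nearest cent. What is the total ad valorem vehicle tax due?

$886.16

2008-10-01 to 2008-10-26: 26 days at 2.7% → $82,000 × 2.7% × 26/365 = $157.7096
2008-10-27 to 2009-07-04: 251 days at 0.85% → $82,000 × 0.85% × 251/365 = $479.3068
2009-07-05 to 2009-09-17: 75 days at 0.95% → $82,000 × 0.95% × 75/365 = $160.0685
2009-09-18 to 2009-09-30: 13 days at 3.05% → $82,000 × 3.05% × 13/365 = $89.0767
Total = $886.1616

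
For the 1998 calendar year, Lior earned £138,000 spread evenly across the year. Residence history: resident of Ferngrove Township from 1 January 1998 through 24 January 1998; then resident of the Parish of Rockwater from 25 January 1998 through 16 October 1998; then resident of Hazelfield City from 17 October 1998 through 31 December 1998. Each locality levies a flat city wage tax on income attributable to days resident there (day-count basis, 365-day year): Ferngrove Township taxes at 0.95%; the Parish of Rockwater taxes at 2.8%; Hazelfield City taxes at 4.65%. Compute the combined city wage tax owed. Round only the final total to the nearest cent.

Ferngrove Township, 1 January – 24 January 1998: 24 days → £138,000 × 0.95% × 24/365 = £86.2027
The Parish of Rockwater, 25 January – 16 October 1998: 265 days → £138,000 × 2.8% × 265/365 = £2,805.3699
Hazelfield City, 17 October – 31 December 1998: 76 days → £138,000 × 4.65% × 76/365 = £1,336.1425
Total = £4,227.7151

£4,227.72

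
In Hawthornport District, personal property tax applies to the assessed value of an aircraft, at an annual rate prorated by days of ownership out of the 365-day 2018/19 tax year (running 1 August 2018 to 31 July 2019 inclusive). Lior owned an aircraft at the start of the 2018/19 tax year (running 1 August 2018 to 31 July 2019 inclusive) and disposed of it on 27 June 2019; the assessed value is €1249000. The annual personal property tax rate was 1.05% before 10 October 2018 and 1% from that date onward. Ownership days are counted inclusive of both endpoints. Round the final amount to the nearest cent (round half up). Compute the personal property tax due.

€11446.32

1 August – 9 October 2018: 70 days at 1.05% → €1249000 × 1.05% × 70/365 = €2515.1096
10 October 2018 – 27 June 2019: 261 days at 1% → €1249000 × 1% × 261/365 = €8931.2055
Total = €11446.3151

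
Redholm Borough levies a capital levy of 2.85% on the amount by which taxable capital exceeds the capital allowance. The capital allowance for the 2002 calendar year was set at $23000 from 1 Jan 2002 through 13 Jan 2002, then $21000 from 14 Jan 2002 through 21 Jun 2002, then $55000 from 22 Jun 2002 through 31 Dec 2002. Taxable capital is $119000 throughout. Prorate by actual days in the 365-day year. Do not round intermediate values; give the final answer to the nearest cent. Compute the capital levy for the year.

1 Jan – 13 Jan 2002: 13 days, exemption $23000 → ($119000 − $23000) × 2.85% × 13/365 = $97.4466
14 Jan – 21 Jun 2002: 159 days, exemption $21000 → ($119000 − $21000) × 2.85% × 159/365 = $1216.6767
22 Jun – 31 Dec 2002: 193 days, exemption $55000 → ($119000 − $55000) × 2.85% × 193/365 = $964.4712
Total = $2278.5945

$2278.59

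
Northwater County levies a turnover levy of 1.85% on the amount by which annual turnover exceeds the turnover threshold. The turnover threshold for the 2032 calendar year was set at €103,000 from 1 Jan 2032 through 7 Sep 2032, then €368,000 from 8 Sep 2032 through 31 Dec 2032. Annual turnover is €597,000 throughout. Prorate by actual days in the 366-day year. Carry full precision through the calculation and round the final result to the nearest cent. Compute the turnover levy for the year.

1 Jan – 7 Sep 2032: 251 days, exemption €103,000 → (€597,000 − €103,000) × 1.85% × 251/366 = €6,267.4563
8 Sep – 31 Dec 2032: 115 days, exemption €368,000 → (€597,000 − €368,000) × 1.85% × 115/366 = €1,331.1407
Total = €7,598.5970

€7,598.60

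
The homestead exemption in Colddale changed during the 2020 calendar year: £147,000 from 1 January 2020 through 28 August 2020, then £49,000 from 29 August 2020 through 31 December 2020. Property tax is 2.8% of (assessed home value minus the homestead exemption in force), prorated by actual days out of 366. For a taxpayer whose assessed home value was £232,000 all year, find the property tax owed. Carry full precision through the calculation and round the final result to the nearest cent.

1 January – 28 August 2020: 241 days, exemption £147,000 → (£232,000 − £147,000) × 2.8% × 241/366 = £1,567.1585
29 August – 31 December 2020: 125 days, exemption £49,000 → (£232,000 − £49,000) × 2.8% × 125/366 = £1,750.0000
Total = £3,317.1585

£3,317.16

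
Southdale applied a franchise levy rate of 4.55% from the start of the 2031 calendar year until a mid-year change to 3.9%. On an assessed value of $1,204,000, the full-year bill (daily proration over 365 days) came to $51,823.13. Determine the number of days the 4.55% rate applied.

Let d = days at the first rate; then 365 − d days at the second rate.
$1,204,000 × [4.55%·d + 3.9%·(365−d)] / 365 = $51,823.13
Solving gives d = 227, so the new rate took effect on August 16, 2031.

227 days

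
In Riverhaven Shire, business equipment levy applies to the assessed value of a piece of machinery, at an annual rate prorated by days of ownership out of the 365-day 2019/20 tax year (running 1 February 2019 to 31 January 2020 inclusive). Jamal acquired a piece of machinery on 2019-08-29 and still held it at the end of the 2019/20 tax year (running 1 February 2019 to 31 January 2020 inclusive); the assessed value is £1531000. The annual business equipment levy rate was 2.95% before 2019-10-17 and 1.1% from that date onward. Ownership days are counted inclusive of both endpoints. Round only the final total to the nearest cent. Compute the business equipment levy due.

2019-08-29 to 2019-10-16: 49 days at 2.95% → £1531000 × 2.95% × 49/365 = £6063.1795
2019-10-17 to 2020-01-31: 107 days at 1.1% → £1531000 × 1.1% × 107/365 = £4936.9507
Total = £11000.1301

£11000.13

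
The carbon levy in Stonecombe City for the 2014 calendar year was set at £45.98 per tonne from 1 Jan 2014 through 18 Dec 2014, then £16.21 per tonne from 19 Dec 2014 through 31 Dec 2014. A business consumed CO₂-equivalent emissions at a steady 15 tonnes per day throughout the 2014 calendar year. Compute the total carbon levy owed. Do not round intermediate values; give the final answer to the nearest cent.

1 Jan – 18 Dec 2014: 352 days × 15 tonnes/day = 5,280 tonnes at £45.98/tonne → £242,774.40
19 Dec – 31 Dec 2014: 13 days × 15 tonnes/day = 195 tonnes at £16.21/tonne → £3,160.95

£245,935.35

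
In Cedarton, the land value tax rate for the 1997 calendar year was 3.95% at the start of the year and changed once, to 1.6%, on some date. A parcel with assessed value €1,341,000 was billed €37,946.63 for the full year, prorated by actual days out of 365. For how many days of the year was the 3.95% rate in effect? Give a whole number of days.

191 days

Let d = days at the first rate; then 365 − d days at the second rate.
€1,341,000 × [3.95%·d + 1.6%·(365−d)] / 365 = €37,946.63
Solving gives d = 191, so the new rate took effect on 11 July 1997.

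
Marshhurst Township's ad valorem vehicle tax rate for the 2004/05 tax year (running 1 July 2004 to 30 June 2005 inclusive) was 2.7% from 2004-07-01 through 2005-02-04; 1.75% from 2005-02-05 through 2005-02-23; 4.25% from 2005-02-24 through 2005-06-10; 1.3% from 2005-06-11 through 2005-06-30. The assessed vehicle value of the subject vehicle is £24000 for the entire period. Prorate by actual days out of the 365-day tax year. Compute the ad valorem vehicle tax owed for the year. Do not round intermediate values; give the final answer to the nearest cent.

£726.77

2004-07-01 to 2005-02-04: 219 days at 2.7% → £24000 × 2.7% × 219/365 = £388.8000
2005-02-05 to 2005-02-23: 19 days at 1.75% → £24000 × 1.75% × 19/365 = £21.8630
2005-02-24 to 2005-06-10: 107 days at 4.25% → £24000 × 4.25% × 107/365 = £299.0137
2005-06-11 to 2005-06-30: 20 days at 1.3% → £24000 × 1.3% × 20/365 = £17.0959
Total = £726.7726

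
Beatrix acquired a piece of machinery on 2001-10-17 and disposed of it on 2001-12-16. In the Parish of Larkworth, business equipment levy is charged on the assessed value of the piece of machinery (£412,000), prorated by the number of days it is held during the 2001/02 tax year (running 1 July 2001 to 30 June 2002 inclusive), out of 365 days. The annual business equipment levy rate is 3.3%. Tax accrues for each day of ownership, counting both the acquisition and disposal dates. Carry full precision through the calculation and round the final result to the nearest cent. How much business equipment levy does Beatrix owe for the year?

Days held (2001-10-17 to 2001-12-16): 61 out of 365
Tax = £412,000 × 3.3% × 61/365 = £2,272.2082

£2,272.21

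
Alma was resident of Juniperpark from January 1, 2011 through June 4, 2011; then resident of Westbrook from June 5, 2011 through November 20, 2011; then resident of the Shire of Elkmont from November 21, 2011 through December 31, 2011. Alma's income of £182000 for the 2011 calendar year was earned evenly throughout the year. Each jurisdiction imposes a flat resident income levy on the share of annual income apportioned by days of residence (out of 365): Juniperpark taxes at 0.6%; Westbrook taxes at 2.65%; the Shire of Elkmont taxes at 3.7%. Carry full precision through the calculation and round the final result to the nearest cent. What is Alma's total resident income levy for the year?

£3453.26

Juniperpark, January 1 – June 4, 2011: 155 days → £182000 × 0.6% × 155/365 = £463.7260
Westbrook, June 5 – November 20, 2011: 169 days → £182000 × 2.65% × 169/365 = £2233.1151
The Shire of Elkmont, November 21 – December 31, 2011: 41 days → £182000 × 3.7% × 41/365 = £756.4219
Total = £3453.2630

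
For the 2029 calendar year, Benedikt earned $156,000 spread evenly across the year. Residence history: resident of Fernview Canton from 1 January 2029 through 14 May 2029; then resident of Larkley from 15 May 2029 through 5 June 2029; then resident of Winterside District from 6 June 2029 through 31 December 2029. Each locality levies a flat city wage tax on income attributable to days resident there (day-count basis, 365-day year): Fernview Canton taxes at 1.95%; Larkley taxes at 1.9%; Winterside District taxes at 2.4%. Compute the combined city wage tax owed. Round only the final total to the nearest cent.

Fernview Canton, 1 January – 14 May 2029: 134 days → $156,000 × 1.95% × 134/365 = $1,116.7890
Larkley, 15 May – 5 June 2029: 22 days → $156,000 × 1.9% × 22/365 = $178.6521
Winterside District, 6 June – 31 December 2029: 209 days → $156,000 × 2.4% × 209/365 = $2,143.8247
Total = $3,439.2658

$3,439.27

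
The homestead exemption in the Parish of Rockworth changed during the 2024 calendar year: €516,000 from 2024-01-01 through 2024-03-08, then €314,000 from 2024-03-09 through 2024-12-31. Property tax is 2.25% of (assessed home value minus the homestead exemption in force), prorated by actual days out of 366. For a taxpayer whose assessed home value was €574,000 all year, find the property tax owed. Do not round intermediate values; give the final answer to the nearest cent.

€5,005.57

2024-01-01 to 2024-03-08: 68 days, exemption €516,000 → (€574,000 − €516,000) × 2.25% × 68/366 = €242.4590
2024-03-09 to 2024-12-31: 298 days, exemption €314,000 → (€574,000 − €314,000) × 2.25% × 298/366 = €4,763.1148
Total = €5,005.5738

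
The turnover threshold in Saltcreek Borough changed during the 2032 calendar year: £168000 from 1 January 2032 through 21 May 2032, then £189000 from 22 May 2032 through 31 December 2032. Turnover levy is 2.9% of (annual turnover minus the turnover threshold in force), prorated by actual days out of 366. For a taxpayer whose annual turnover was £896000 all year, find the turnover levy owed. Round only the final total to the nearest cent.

£20739.28

1 January – 21 May 2032: 142 days, exemption £168000 → (£896000 − £168000) × 2.9% × 142/366 = £8190.9945
22 May – 31 December 2032: 224 days, exemption £189000 → (£896000 − £189000) × 2.9% × 224/366 = £12548.2842
Total = £20739.2787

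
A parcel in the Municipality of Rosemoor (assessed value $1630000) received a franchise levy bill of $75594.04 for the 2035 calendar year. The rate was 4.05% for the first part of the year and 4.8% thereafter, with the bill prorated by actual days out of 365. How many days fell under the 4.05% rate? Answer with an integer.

79 days

Let d = days at the first rate; then 365 − d days at the second rate.
$1630000 × [4.05%·d + 4.8%·(365−d)] / 365 = $75594.04
Solving gives d = 79, so the new rate took effect on March 21, 2035.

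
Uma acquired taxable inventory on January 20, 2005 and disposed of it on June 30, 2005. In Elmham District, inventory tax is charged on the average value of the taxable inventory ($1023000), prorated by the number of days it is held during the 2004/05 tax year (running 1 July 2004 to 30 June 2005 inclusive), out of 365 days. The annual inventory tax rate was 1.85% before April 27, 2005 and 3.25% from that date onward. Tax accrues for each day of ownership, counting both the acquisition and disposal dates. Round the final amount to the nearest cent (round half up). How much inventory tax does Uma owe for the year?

$10950.30

January 20 – April 26, 2005: 97 days at 1.85% → $1023000 × 1.85% × 97/365 = $5029.5164
April 27 – June 30, 2005: 65 days at 3.25% → $1023000 × 3.25% × 65/365 = $5920.7877
Total = $10950.3041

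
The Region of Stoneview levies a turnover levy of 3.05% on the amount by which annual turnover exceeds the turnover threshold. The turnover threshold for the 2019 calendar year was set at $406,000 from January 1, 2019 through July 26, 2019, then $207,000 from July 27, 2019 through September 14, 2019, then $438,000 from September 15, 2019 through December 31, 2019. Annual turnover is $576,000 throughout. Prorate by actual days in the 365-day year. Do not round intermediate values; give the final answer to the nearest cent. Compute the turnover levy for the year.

January 1 – July 26, 2019: 207 days, exemption $406,000 → ($576,000 − $406,000) × 3.05% × 207/365 = $2,940.5342
July 27 – September 14, 2019: 50 days, exemption $207,000 → ($576,000 − $207,000) × 3.05% × 50/365 = $1,541.7123
September 15 – December 31, 2019: 108 days, exemption $438,000 → ($576,000 − $438,000) × 3.05% × 108/365 = $1,245.4027
Total = $5,727.6493

$5,727.65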